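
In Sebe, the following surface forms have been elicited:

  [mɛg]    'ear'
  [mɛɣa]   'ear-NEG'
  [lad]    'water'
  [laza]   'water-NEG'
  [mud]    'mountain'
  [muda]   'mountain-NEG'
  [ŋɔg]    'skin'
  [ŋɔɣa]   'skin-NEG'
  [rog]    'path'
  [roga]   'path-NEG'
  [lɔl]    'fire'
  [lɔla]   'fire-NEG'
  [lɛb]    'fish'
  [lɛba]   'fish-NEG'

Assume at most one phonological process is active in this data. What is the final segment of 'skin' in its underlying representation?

In [ŋɔg] and [ŋɔɣa] the final segment of 'skin' alternates: [g] ~ [ɣ].
But 'path' keeps [g] in both environments ([rog], [roga]), so there is no rule changing /g/ to [ɣ] before the NEG suffix.
Therefore /ɣ/ is basic and [g] is derived by word-final hardening (voiced fricatives become stops word-finally).

/ɣ/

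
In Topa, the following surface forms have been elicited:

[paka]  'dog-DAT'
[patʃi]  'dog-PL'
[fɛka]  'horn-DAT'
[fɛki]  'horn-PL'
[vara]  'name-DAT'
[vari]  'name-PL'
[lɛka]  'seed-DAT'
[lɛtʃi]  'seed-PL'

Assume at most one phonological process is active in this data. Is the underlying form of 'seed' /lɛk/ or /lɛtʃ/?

/lɛtʃ/

'seed' shows [k] ~ [tʃ] at the end of the stem ([lɛka] vs [lɛtʃi]).
The stem 'horn' ([fɛka], [fɛki]) shows [k] unchanged in both environments, so [k] cannot be basic with [tʃ] derived before the PL suffix.
So /tʃ/ is underlying, and a rule of depalatalization — palato-alveolar /tʃ/ becomes [k] when no front vowel follows — gives [k].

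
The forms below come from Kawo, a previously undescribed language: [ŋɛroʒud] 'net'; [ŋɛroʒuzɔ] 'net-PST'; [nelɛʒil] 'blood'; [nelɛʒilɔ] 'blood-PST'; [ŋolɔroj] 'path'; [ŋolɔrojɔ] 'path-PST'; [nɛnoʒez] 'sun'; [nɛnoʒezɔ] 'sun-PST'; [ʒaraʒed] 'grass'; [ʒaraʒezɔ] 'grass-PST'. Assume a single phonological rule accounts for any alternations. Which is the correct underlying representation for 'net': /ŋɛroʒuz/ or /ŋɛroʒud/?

/ŋɛroʒud/

'net' shows [d] ~ [z] at the end of the stem ([ŋɛroʒud] vs [ŋɛroʒuzɔ]).
Compare 'sun', with invariant [z] in [nɛnoʒez] and [nɛnoʒezɔ]: an analysis with underlying /z/ and a rule producing [d] in isolation would wrongly predict alternation here too.
So /d/ is underlying, and a rule of intervocalic spirantization — voiced stops become fricatives between vowels — gives [z].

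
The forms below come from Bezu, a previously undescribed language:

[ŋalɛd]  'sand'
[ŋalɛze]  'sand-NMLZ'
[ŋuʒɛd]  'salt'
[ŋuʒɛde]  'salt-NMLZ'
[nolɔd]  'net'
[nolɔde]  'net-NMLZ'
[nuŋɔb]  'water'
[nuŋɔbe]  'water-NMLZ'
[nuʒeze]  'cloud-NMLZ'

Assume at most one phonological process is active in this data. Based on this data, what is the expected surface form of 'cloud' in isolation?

[nuʒed]

'sand' shows [d] ~ [z] at the end of the stem ([ŋalɛd] vs [ŋalɛze]).
But 'net' keeps [d] in both environments ([nolɔd], [nolɔde]), so there is no rule changing /d/ to [z] before the NMLZ suffix.
The underlying segment must be /z/; voiced fricatives become stops word-finally, yielding [d] there.
From [nuʒeze] the stem 'cloud' is /nuʒez/; word-finally this yields [nuʒed].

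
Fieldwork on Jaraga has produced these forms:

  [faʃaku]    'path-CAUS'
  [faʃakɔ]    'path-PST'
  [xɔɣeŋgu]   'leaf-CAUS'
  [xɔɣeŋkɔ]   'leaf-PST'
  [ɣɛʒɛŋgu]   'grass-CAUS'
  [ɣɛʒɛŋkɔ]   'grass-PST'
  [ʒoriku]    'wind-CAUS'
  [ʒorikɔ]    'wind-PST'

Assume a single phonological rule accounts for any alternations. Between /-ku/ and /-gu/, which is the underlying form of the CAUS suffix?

The CAUS morpheme has two allomorphs, [-gu] and [-ku].
By contrast the PST suffix keeps its initial [k] throughout — that segment must be underlying.
So the underlying form is /-gu/, and voiced stops become voiceless after a vowel.

/-gu/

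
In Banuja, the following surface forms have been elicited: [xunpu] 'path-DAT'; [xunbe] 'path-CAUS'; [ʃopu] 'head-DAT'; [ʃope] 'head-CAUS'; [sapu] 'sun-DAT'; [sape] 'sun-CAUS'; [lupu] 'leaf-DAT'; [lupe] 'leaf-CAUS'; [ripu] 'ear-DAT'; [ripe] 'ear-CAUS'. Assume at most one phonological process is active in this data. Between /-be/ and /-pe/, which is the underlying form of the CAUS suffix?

The CAUS suffix surfaces as [-be] and [-pe], depending on the final segment of the stem.
The DAT suffix, which begins with [p], is invariant after every stem; so [p] is not altered by any rule here.
So the underlying form is /-be/, and voiced stops become voiceless after a vowel.

/-be/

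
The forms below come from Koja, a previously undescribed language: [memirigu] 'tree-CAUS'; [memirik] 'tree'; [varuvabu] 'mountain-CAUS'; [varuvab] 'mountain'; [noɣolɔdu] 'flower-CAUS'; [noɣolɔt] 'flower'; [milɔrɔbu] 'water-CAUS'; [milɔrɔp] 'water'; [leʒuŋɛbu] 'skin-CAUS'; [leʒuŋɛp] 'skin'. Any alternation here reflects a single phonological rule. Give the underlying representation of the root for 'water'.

/milɔrɔp/

In [milɔrɔbu] and [milɔrɔp] the final segment of 'water' alternates: [b] ~ [p].
The stem 'mountain' ([varuvabu], [varuvab]) shows [b] unchanged in both environments, so [b] cannot be basic with [p] derived in isolation.
The underlying segment must be /p/; voiceless stops become voiced between vowels, yielding [b] there.
Hence 'water' is /milɔrɔp/ underlyingly.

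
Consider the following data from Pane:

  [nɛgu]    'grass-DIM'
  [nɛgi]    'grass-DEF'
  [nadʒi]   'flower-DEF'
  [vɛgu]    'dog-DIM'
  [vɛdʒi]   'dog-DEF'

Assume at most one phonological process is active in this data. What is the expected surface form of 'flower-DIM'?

[nagu]

In [vɛgu] and [vɛdʒi] the final segment of 'dog' alternates: [g] ~ [dʒ].
Compare 'grass', with invariant [g] in [nɛgu] and [nɛgi]: an analysis with underlying /g/ and a rule producing [dʒ] before the DEF suffix would wrongly predict alternation here too.
The underlying segment must be /dʒ/; palato-alveolar /dʒ/ becomes [g] when no front vowel follows, yielding [g] there.
From [nadʒi] the stem 'flower' is /nadʒ/; when no front vowel follows this yields [nagu].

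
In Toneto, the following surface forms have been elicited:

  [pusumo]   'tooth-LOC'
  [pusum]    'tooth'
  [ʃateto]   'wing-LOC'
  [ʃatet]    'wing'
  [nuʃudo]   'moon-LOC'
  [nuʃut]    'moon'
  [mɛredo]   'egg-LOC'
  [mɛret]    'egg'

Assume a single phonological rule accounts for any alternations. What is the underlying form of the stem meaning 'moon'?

/nuʃud/

In [nuʃudo] and [nuʃut] the final segment of 'moon' alternates: [d] ~ [t].
Compare 'wing', with invariant [t] in [ʃateto] and [ʃatet]: an analysis with underlying /t/ and a rule producing [d] before the LOC suffix would wrongly predict alternation here too.
The alternation reflects word-final obstruent devoicing: voiced obstruents become voiceless word-finally. /d/ is underlying.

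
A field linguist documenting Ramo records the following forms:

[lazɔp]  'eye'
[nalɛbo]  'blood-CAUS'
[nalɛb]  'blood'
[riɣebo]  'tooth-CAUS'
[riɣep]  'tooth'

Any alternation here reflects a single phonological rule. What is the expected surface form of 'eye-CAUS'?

The stem for 'tooth' ends in [b] in [riɣebo] but [p] in [riɣep].
If /b/ were underlying and a rule turned it into [p] in isolation, 'blood' would also alternate; but it has [b] in both [nalɛbo] and [nalɛb].
So /p/ is underlying, and a rule of intervocalic voicing — voiceless stops become voiced between vowels — gives [b].
From [lazɔp] the stem 'eye' is /lazɔp/; between vowels this yields [lazɔbo].

[lazɔbo]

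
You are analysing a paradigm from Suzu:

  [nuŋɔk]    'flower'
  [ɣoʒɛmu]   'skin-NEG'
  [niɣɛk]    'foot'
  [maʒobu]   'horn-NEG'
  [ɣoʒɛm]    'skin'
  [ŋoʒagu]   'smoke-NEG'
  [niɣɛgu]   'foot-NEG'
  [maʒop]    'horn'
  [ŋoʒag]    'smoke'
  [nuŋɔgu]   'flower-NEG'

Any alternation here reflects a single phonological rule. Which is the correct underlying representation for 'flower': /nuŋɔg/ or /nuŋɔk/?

/nuŋɔk/

In [nuŋɔk] and [nuŋɔgu] the final segment of 'flower' alternates: [k] ~ [g].
If /g/ were underlying and a rule turned it into [k] in isolation, 'smoke' would also alternate; but it has [g] in both [ŋoʒag] and [ŋoʒagu].
Therefore /k/ is basic and [g] is derived by intervocalic voicing (voiceless stops become voiced between vowels).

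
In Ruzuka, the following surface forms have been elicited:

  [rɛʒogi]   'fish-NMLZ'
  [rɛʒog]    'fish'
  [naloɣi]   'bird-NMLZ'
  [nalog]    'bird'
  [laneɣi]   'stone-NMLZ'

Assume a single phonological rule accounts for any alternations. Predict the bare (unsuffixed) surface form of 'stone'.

The root 'bird' surfaces as [naloɣi] and [nalog], with a stem-final [ɣ] ~ [g] alternation.
But 'fish' keeps [g] in both environments ([rɛʒogi], [rɛʒog]), so there is no rule changing /g/ to [ɣ] before the NMLZ suffix.
Therefore /ɣ/ is basic and [g] is derived by word-final hardening (voiced fricatives become stops word-finally).
From [laneɣi] the stem 'stone' is /laneɣ/; word-finally this yields [laneg].

[laneg]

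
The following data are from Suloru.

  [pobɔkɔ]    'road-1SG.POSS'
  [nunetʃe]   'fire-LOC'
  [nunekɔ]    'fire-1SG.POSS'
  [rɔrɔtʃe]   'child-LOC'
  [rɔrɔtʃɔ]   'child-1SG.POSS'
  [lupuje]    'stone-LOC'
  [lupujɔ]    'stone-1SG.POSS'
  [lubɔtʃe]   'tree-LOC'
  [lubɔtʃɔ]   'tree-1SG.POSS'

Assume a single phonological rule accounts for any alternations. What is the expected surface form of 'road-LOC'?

[pobɔtʃe]

The stem for 'fire' ends in [tʃ] in [nunetʃe] but [k] in [nunekɔ].
The stem 'child' ([rɔrɔtʃe], [rɔrɔtʃɔ]) shows [tʃ] unchanged in both environments, so [tʃ] cannot be basic with [k] derived before the 1SG.POSS suffix.
Therefore /k/ is basic and [tʃ] is derived by palatalization before a front vowel (/k/ becomes palato-alveolar [tʃ] before a front vowel).
From [pobɔkɔ] the stem 'road' is /pobɔk/; before a front vowel this yields [pobɔtʃe].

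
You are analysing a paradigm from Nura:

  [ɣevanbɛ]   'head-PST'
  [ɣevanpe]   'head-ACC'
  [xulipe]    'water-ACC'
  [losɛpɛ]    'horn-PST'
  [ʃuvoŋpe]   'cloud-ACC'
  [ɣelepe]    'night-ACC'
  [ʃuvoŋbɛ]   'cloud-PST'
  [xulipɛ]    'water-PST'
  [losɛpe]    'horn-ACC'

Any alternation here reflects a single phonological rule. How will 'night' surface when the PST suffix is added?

[ɣelepɛ]

The PST morpheme has two allomorphs, [-bɛ] and [-pɛ].
The ACC suffix, which begins with [p], is invariant after every stem; so [p] is not altered by any rule here.
The PST suffix is therefore /-bɛ/ underlyingly, with post-vocalic devoicing: voiced stops become voiceless after a vowel.
After 'night', which ends in a vowel, the suffix surfaces as [-pɛ], giving [ɣelepɛ].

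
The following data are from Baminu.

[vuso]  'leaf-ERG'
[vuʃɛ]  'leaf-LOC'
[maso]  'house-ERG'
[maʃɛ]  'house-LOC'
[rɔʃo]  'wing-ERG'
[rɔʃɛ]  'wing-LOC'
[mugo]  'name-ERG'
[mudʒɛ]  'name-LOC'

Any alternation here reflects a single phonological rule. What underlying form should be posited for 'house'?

The root 'house' surfaces as [maso] and [maʃɛ], with a stem-final [s] ~ [ʃ] alternation.
If /ʃ/ were underlying and a rule turned it into [s] before the ERG suffix, 'wing' would also alternate; but it has [ʃ] in both [rɔʃo] and [rɔʃɛ].
Therefore /s/ is basic and [ʃ] is derived by palatalization before a front vowel (/g/ and /s/ become palato-alveolar [dʒ] and [ʃ] before a front vowel).

/mas/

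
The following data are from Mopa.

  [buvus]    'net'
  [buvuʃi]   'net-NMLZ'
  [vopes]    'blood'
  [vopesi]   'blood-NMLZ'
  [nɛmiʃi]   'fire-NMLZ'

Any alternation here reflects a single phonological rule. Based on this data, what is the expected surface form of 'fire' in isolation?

[nɛmis]

The root 'net' surfaces as [buvus] and [buvuʃi], with a stem-final [s] ~ [ʃ] alternation.
But 'blood' keeps [s] in both environments ([vopes], [vopesi]), so there is no rule changing /s/ to [ʃ] before the NMLZ suffix.
Therefore /ʃ/ is basic and [s] is derived by depalatalization (palato-alveolar /ʃ/ becomes [s] when no front vowel follows).
The one attested form of 'fire', [nɛmiʃi], shows underlying /nɛmiʃ/. Applying the same rule when no front vowel follows gives [nɛmis].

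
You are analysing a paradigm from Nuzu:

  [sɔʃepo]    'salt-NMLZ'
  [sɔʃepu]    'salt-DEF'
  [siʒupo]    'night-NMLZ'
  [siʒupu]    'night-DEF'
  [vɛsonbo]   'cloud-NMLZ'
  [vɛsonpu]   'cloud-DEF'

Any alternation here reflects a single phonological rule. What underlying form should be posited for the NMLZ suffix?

/-bo/

The NMLZ suffix surfaces as [-bo] and [-po], depending on the final segment of the stem.
The DEF suffix, which begins with [p], is invariant after every stem; so [p] is not altered by any rule here.
So the underlying form is /-bo/, and voiced stops become voiceless after a vowel.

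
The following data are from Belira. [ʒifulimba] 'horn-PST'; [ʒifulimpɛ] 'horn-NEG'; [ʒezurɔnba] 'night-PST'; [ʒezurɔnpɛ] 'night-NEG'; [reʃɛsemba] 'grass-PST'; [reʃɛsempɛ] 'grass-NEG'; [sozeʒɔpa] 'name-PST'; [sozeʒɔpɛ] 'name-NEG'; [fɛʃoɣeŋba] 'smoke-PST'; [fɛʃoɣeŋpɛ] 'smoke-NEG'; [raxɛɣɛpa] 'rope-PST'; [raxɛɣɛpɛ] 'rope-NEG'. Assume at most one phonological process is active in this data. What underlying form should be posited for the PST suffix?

The PST suffix surfaces as [-ba] and [-pa], depending on the final segment of the stem.
The NEG suffix, which begins with [p], is invariant after every stem; so [p] is not altered by any rule here.
The PST suffix is therefore /-ba/ underlyingly, with post-vocalic devoicing: voiced stops become voiceless after a vowel.

/-ba/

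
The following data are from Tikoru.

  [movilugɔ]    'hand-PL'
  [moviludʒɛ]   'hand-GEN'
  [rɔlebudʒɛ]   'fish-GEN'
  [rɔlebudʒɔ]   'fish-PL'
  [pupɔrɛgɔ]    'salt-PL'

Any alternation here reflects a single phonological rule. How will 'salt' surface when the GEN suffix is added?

[pupɔrɛdʒɛ]

The root 'hand' surfaces as [movilugɔ] and [moviludʒɛ], with a stem-final [g] ~ [dʒ] alternation.
Compare 'fish', with invariant [dʒ] in [rɔlebudʒɔ] and [rɔlebudʒɛ]: an analysis with underlying /dʒ/ and a rule producing [g] before the PL suffix would wrongly predict alternation here too.
The underlying segment must be /g/; /g/ becomes palato-alveolar [dʒ] before a front vowel, yielding [dʒ] there.
From [pupɔrɛgɔ] the stem 'salt' is /pupɔrɛg/; before a front vowel this yields [pupɔrɛdʒɛ].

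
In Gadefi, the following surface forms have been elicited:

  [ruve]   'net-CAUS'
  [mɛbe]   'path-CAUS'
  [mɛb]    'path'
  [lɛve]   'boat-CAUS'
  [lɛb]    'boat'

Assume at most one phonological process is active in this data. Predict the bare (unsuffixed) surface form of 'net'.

[rub]

The root 'boat' surfaces as [lɛve] and [lɛb], with a stem-final [v] ~ [b] alternation.
But 'path' keeps [b] in both environments ([mɛbe], [mɛb]), so there is no rule changing /b/ to [v] before the CAUS suffix.
The alternation reflects word-final hardening: voiced fricatives become stops word-finally. /v/ is underlying.
The one attested form of 'net', [ruve], shows underlying /ruv/. Applying the same rule word-finally gives [rub].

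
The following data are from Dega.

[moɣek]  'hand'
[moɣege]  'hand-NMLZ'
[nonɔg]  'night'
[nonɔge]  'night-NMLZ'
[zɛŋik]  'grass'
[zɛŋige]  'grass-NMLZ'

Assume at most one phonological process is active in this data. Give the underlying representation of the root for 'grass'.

/zɛŋik/

The root 'grass' surfaces as [zɛŋik] and [zɛŋige], with a stem-final [k] ~ [g] alternation.
But 'night' keeps [g] in both environments ([nonɔg], [nonɔge]), so there is no rule changing /g/ to [k] in isolation.
The underlying segment must be /k/; voiceless stops become voiced between vowels, yielding [g] there.
Hence 'grass' is /zɛŋik/ underlyingly.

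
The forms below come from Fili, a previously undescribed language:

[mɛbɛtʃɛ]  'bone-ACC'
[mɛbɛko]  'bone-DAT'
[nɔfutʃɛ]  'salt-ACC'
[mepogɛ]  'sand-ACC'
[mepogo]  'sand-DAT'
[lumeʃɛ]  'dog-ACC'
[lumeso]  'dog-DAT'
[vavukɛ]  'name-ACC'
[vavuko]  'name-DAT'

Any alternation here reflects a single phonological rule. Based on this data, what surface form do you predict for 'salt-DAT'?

In [mɛbɛtʃɛ] and [mɛbɛko] the final segment of 'bone' alternates: [tʃ] ~ [k].
If /k/ were underlying and a rule turned it into [tʃ] before the ACC suffix, 'name' would also alternate; but it has [k] in both [vavukɛ] and [vavuko].
The alternation reflects depalatalization: palato-alveolar /tʃ/ and /ʃ/ become [k] and [s] when no front vowel follows. /tʃ/ is underlying.
From [nɔfutʃɛ] the stem 'salt' is /nɔfutʃ/; when no front vowel follows this yields [nɔfuko].

[nɔfuko]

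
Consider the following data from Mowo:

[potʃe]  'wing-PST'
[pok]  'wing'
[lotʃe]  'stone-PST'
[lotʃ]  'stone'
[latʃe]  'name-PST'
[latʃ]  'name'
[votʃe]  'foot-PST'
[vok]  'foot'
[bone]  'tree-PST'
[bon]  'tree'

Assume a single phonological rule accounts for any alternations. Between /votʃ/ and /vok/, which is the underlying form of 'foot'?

The stem for 'foot' ends in [tʃ] in [votʃe] but [k] in [vok].
But 'name' keeps [tʃ] in both environments ([latʃe], [latʃ]), so there is no rule changing /tʃ/ to [k] in isolation.
The alternation reflects palatalization before a front vowel: /k/ becomes palato-alveolar [tʃ] before a front vowel. /k/ is underlying.

/vok/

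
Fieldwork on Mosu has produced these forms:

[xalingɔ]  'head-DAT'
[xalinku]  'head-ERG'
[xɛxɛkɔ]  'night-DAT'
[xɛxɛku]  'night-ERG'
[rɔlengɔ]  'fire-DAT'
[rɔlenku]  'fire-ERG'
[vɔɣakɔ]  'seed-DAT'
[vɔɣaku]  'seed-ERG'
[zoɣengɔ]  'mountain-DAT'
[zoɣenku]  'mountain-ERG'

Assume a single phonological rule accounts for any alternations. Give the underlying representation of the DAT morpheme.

/-gɔ/

The DAT morpheme has two allomorphs, [-gɔ] and [-kɔ].
By contrast the ERG suffix keeps its initial [k] throughout — that segment must be underlying.
So the underlying form is /-gɔ/, and voiced stops become voiceless after a vowel.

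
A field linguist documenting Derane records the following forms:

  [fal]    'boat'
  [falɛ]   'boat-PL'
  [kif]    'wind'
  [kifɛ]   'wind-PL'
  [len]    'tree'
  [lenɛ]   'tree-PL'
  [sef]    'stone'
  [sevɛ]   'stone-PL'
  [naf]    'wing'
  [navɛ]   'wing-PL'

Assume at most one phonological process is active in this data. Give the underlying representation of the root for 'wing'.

The stem for 'wing' ends in [f] in [naf] but [v] in [navɛ].
Compare 'wind', with invariant [f] in [kif] and [kifɛ]: an analysis with underlying /f/ and a rule producing [v] before the PL suffix would wrongly predict alternation here too.
Therefore /v/ is basic and [f] is derived by word-final obstruent devoicing (voiced obstruents become voiceless word-finally).
Hence 'wing' is /nav/ underlyingly.

/nav/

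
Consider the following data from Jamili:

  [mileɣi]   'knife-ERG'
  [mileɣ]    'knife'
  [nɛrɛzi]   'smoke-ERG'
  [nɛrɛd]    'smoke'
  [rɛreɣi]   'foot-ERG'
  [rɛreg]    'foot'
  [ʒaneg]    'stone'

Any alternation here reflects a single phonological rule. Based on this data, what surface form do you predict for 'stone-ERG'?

[ʒaneɣi]

The stem for 'foot' ends in [ɣ] in [rɛreɣi] but [g] in [rɛreg].
Compare 'knife', with invariant [ɣ] in [mileɣi] and [mileɣ]: an analysis with underlying /ɣ/ and a rule producing [g] in isolation would wrongly predict alternation here too.
Therefore /g/ is basic and [ɣ] is derived by intervocalic spirantization (voiced stops become fricatives between vowels).
The one attested form of 'stone', [ʒaneg], shows underlying /ʒaneg/. Applying the same rule between vowels gives [ʒaneɣi].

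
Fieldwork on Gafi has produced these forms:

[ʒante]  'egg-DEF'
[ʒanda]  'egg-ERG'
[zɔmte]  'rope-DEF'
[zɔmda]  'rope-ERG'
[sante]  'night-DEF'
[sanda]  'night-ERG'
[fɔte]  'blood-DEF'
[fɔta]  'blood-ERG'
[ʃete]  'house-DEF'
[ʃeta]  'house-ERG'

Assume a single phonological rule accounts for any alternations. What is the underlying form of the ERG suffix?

The ERG suffix surfaces as [-da] and [-ta], depending on the final segment of the stem.
The DEF suffix, which begins with [t], is invariant after every stem; so [t] is not altered by any rule here.
So the underlying form is /-da/, and voiced stops become voiceless after a vowel.

/-da/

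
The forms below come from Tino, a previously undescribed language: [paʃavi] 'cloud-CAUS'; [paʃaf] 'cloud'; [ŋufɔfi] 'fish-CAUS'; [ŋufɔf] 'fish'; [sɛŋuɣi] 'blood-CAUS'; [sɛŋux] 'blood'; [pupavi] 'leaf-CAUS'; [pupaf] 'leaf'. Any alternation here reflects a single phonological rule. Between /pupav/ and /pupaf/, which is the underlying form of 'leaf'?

/pupav/

'leaf' shows [v] ~ [f] at the end of the stem ([pupavi] vs [pupaf]).
If /f/ were underlying and a rule turned it into [v] before the CAUS suffix, 'fish' would also alternate; but it has [f] in both [ŋufɔfi] and [ŋufɔf].
The alternation reflects word-final obstruent devoicing: voiced obstruents become voiceless word-finally. /v/ is underlying.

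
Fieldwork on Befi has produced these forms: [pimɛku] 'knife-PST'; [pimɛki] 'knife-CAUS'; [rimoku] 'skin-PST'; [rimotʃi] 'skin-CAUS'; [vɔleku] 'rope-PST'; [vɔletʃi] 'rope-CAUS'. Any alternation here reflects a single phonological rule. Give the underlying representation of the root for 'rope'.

'rope' shows [k] ~ [tʃ] at the end of the stem ([vɔleku] vs [vɔletʃi]).
But 'knife' keeps [k] in both environments ([pimɛku], [pimɛki]), so there is no rule changing /k/ to [tʃ] before the CAUS suffix.
So /tʃ/ is underlying, and a rule of depalatalization — palato-alveolar /tʃ/ becomes [k] when no front vowel follows — gives [k].
Hence 'rope' is /vɔletʃ/ underlyingly.

/vɔletʃ/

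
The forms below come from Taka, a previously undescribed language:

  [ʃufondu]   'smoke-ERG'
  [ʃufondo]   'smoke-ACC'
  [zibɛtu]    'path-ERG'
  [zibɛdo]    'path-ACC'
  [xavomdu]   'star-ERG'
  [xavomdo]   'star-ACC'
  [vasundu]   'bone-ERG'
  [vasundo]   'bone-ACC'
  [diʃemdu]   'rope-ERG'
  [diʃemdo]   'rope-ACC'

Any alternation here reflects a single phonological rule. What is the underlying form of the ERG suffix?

/-tu/

The ERG morpheme has two allomorphs, [-du] and [-tu].
By contrast the ACC suffix keeps its initial [d] throughout — that segment must be underlying.
So the underlying form is /-tu/, and voiceless stops become voiced after a nasal.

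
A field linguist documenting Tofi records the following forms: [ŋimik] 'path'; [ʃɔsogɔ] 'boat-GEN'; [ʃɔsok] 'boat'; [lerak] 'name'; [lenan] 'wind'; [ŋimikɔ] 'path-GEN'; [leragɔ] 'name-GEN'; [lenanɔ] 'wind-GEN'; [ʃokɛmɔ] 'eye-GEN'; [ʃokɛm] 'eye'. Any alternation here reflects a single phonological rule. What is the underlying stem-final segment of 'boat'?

/g/

The stem for 'boat' ends in [k] in [ʃɔsok] but [g] in [ʃɔsogɔ].
But 'path' keeps [k] in both environments ([ŋimik], [ŋimikɔ]), so there is no rule changing /k/ to [g] before the GEN suffix.
Therefore /g/ is basic and [k] is derived by word-final obstruent devoicing (voiced obstruents become voiceless word-finally).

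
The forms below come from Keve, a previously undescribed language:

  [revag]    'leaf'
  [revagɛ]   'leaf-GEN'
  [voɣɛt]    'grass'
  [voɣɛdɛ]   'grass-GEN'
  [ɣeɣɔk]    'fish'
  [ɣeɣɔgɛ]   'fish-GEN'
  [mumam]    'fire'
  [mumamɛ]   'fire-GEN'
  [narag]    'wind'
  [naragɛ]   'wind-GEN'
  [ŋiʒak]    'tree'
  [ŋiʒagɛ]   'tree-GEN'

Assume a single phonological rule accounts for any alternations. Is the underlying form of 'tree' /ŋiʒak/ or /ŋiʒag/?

/ŋiʒak/

'tree' shows [k] ~ [g] at the end of the stem ([ŋiʒak] vs [ŋiʒagɛ]).
If /g/ were underlying and a rule turned it into [k] in isolation, 'leaf' would also alternate; but it has [g] in both [revag] and [revagɛ].
Therefore /k/ is basic and [g] is derived by intervocalic voicing (voiceless stops become voiced between vowels).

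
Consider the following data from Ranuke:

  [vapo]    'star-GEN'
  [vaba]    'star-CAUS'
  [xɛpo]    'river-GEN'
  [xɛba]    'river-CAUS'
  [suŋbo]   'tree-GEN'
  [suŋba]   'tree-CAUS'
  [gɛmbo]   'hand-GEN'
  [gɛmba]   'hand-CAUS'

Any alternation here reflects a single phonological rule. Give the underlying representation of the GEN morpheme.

The GEN morpheme has two allomorphs, [-bo] and [-po].
By contrast the CAUS suffix keeps its initial [b] throughout — that segment must be underlying.
The GEN suffix is therefore /-po/ underlyingly, with post-nasal voicing: voiceless stops become voiced after a nasal.

/-po/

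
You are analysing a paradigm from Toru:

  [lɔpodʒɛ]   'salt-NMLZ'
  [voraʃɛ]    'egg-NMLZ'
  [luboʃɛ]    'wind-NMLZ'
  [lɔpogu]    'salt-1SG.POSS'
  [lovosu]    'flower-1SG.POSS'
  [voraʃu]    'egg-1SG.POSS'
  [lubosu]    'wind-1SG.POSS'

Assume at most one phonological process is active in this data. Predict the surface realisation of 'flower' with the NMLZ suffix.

The root 'wind' surfaces as [lubosu] and [luboʃɛ], with a stem-final [s] ~ [ʃ] alternation.
Compare 'egg', with invariant [ʃ] in [voraʃu] and [voraʃɛ]: an analysis with underlying /ʃ/ and a rule producing [s] before the 1SG.POSS suffix would wrongly predict alternation here too.
So /s/ is underlying, and a rule of palatalization before a front vowel — /g/ and /s/ become palato-alveolar [dʒ] and [ʃ] before a front vowel — gives [ʃ].
From [lovosu] the stem 'flower' is /lovos/; before a front vowel this yields [lovoʃɛ].

[lovoʃɛ]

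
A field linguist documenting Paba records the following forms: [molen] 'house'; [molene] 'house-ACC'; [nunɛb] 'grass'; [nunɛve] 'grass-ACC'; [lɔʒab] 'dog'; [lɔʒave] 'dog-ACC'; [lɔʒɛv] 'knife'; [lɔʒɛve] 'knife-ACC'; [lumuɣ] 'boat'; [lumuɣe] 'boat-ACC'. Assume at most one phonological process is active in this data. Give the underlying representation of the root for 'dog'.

/lɔʒab/

'dog' shows [b] ~ [v] at the end of the stem ([lɔʒab] vs [lɔʒave]).
If /v/ were underlying and a rule turned it into [b] in isolation, 'knife' would also alternate; but it has [v] in both [lɔʒɛv] and [lɔʒɛve].
So /b/ is underlying, and a rule of intervocalic spirantization — voiced stops become fricatives between vowels — gives [v].
So 'dog' = /lɔʒab/.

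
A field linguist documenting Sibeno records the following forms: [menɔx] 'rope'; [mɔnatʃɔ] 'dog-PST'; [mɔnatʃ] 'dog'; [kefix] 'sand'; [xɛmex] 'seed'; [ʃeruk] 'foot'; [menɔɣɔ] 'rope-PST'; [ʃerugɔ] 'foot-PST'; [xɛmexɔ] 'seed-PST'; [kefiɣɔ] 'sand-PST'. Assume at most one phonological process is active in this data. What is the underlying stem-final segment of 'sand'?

In [kefiɣɔ] and [kefix] the final segment of 'sand' alternates: [ɣ] ~ [x].
If /x/ were underlying and a rule turned it into [ɣ] before the PST suffix, 'seed' would also alternate; but it has [x] in both [xɛmexɔ] and [xɛmex].
So /ɣ/ is underlying, and a rule of word-final obstruent devoicing — voiced obstruents become voiceless word-finally — gives [x].

/ɣ/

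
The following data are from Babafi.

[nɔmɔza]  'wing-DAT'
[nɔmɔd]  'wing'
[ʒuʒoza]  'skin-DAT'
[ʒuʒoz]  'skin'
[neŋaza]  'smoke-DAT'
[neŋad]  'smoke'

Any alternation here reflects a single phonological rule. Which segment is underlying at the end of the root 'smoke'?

/d/

'smoke' shows [z] ~ [d] at the end of the stem ([neŋaza] vs [neŋad]).
If /z/ were underlying and a rule turned it into [d] in isolation, 'skin' would also alternate; but it has [z] in both [ʒuʒoza] and [ʒuʒoz].
The alternation reflects intervocalic spirantization: voiced stops become fricatives between vowels. /d/ is underlying.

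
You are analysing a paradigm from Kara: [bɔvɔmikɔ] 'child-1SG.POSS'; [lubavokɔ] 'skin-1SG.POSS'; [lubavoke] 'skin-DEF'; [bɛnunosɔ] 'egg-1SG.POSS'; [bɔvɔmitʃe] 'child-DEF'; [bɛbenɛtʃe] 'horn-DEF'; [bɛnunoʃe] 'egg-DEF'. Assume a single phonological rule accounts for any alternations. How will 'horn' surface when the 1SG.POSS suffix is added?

'child' shows [k] ~ [tʃ] at the end of the stem ([bɔvɔmikɔ] vs [bɔvɔmitʃe]).
If /k/ were underlying and a rule turned it into [tʃ] before the DEF suffix, 'skin' would also alternate; but it has [k] in both [lubavokɔ] and [lubavoke].
Therefore /tʃ/ is basic and [k] is derived by depalatalization (palato-alveolar /tʃ/ and /ʃ/ become [k] and [s] when no front vowel follows).
From [bɛbenɛtʃe] the stem 'horn' is /bɛbenɛtʃ/; when no front vowel follows this yields [bɛbenɛkɔ].

[bɛbenɛkɔ]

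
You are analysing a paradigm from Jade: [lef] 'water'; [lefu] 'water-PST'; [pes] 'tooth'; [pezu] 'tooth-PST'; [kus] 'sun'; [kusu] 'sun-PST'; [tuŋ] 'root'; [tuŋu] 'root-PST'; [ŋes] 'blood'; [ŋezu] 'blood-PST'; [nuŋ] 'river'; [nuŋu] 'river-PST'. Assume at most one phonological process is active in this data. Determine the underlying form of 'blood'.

/ŋez/

In [ŋes] and [ŋezu] the final segment of 'blood' alternates: [s] ~ [z].
The stem 'sun' ([kus], [kusu]) shows [s] unchanged in both environments, so [s] cannot be basic with [z] derived before the PST suffix.
So /z/ is underlying, and a rule of word-final obstruent devoicing — voiced obstruents become voiceless word-finally — gives [s].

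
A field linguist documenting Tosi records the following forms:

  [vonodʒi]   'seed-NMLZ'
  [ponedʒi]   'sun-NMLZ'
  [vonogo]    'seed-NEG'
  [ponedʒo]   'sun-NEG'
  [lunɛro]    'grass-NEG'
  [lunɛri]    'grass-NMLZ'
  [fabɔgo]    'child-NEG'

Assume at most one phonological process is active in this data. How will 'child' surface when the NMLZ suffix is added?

The stem for 'seed' ends in [dʒ] in [vonodʒi] but [g] in [vonogo].
The stem 'sun' ([ponedʒi], [ponedʒo]) shows [dʒ] unchanged in both environments, so [dʒ] cannot be basic with [g] derived before the NEG suffix.
Therefore /g/ is basic and [dʒ] is derived by palatalization before a front vowel (/g/ becomes palato-alveolar [dʒ] before a front vowel).
From [fabɔgo] the stem 'child' is /fabɔg/; before a front vowel this yields [fabɔdʒi].

[fabɔdʒi]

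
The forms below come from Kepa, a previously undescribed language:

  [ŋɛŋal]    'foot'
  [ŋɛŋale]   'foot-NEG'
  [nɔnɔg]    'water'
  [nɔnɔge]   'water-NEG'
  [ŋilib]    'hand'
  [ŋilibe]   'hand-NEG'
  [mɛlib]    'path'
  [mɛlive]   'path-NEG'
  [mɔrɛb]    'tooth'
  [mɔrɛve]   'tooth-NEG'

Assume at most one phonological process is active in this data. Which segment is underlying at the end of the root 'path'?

/v/

The root 'path' surfaces as [mɛlib] and [mɛlive], with a stem-final [b] ~ [v] alternation.
If /b/ were underlying and a rule turned it into [v] before the NEG suffix, 'hand' would also alternate; but it has [b] in both [ŋilib] and [ŋilibe].
The alternation reflects word-final hardening: voiced fricatives become stops word-finally. /v/ is underlying.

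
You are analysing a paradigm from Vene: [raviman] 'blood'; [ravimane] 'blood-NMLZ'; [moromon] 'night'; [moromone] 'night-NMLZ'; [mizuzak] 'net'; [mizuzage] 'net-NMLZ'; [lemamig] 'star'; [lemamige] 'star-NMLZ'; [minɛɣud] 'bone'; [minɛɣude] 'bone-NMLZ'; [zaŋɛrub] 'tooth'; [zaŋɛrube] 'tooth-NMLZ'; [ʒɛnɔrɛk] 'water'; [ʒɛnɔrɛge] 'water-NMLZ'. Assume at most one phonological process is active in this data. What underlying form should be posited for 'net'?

/mizuzak/

The stem for 'net' ends in [k] in [mizuzak] but [g] in [mizuzage].
Compare 'star', with invariant [g] in [lemamig] and [lemamige]: an analysis with underlying /g/ and a rule producing [k] in isolation would wrongly predict alternation here too.
The alternation reflects intervocalic voicing: voiceless stops become voiced between vowels. /k/ is underlying.
The underlying form of 'net' is therefore /mizuzak/.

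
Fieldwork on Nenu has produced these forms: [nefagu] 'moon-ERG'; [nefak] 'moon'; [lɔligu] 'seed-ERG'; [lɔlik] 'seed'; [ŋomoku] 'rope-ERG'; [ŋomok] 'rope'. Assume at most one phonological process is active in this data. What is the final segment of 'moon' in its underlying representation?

/g/

The stem for 'moon' ends in [g] in [nefagu] but [k] in [nefak].
But 'rope' keeps [k] in both environments ([ŋomoku], [ŋomok]), so there is no rule changing /k/ to [g] before the ERG suffix.
Therefore /g/ is basic and [k] is derived by word-final obstruent devoicing (voiced obstruents become voiceless word-finally).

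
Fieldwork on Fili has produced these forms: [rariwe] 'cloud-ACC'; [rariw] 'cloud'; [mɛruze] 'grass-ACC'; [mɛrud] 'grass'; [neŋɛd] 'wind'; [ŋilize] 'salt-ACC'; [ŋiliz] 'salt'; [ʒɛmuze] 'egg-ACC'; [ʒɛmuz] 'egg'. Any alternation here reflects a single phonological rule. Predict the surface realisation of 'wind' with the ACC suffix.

The root 'grass' surfaces as [mɛruze] and [mɛrud], with a stem-final [z] ~ [d] alternation.
Compare 'egg', with invariant [z] in [ʒɛmuze] and [ʒɛmuz]: an analysis with underlying /z/ and a rule producing [d] in isolation would wrongly predict alternation here too.
The underlying segment must be /d/; voiced stops become fricatives between vowels, yielding [z] there.
From [neŋɛd] the stem 'wind' is /neŋɛd/; between vowels this yields [neŋɛze].

[neŋɛze]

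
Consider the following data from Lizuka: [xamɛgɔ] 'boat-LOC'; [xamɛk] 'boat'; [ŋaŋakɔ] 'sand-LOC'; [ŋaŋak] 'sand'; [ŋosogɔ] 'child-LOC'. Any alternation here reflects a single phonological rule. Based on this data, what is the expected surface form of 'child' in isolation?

[ŋosok]

The stem for 'boat' ends in [g] in [xamɛgɔ] but [k] in [xamɛk].
If /k/ were underlying and a rule turned it into [g] before the LOC suffix, 'sand' would also alternate; but it has [k] in both [ŋaŋakɔ] and [ŋaŋak].
The alternation reflects word-final obstruent devoicing: voiced obstruents become voiceless word-finally. /g/ is underlying.
The one attested form of 'child', [ŋosogɔ], shows underlying /ŋosog/. Applying the same rule word-finally gives [ŋosok].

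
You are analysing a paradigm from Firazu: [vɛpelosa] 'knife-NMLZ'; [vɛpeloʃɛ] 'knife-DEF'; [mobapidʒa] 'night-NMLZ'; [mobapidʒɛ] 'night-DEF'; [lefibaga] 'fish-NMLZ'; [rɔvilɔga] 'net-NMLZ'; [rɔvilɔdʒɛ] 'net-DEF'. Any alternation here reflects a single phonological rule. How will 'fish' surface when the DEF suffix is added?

[lefibadʒɛ]

The stem for 'net' ends in [g] in [rɔvilɔga] but [dʒ] in [rɔvilɔdʒɛ].
If /dʒ/ were underlying and a rule turned it into [g] before the NMLZ suffix, 'night' would also alternate; but it has [dʒ] in both [mobapidʒa] and [mobapidʒɛ].
The underlying segment must be /g/; /g/ and /s/ become palato-alveolar [dʒ] and [ʃ] before a front vowel, yielding [dʒ] there.
The one attested form of 'fish', [lefibaga], shows underlying /lefibag/. Applying the same rule before a front vowel gives [lefibadʒɛ].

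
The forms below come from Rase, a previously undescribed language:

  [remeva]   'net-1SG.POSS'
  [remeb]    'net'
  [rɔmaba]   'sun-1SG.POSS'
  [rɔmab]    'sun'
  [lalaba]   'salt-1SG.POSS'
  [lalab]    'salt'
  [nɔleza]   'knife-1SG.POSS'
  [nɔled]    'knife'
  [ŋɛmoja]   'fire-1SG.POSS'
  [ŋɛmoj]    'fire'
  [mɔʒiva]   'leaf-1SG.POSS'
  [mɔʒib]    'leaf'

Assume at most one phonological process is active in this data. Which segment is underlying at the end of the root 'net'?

/v/

'net' shows [v] ~ [b] at the end of the stem ([remeva] vs [remeb]).
Compare 'salt', with invariant [b] in [lalaba] and [lalab]: an analysis with underlying /b/ and a rule producing [v] before the 1SG.POSS suffix would wrongly predict alternation here too.
The underlying segment must be /v/; voiced fricatives become stops word-finally, yielding [b] there.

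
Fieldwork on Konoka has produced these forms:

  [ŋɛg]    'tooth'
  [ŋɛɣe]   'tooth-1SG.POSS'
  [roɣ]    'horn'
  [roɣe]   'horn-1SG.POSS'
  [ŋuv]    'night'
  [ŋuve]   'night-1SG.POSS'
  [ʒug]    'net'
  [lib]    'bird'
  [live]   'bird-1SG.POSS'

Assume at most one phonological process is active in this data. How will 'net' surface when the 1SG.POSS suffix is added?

[ʒuɣe]

In [ŋɛg] and [ŋɛɣe] the final segment of 'tooth' alternates: [g] ~ [ɣ].
If /ɣ/ were underlying and a rule turned it into [g] in isolation, 'horn' would also alternate; but it has [ɣ] in both [roɣ] and [roɣe].
Therefore /g/ is basic and [ɣ] is derived by intervocalic spirantization (voiced stops become fricatives between vowels).
From [ʒug] the stem 'net' is /ʒug/; between vowels this yields [ʒuɣe].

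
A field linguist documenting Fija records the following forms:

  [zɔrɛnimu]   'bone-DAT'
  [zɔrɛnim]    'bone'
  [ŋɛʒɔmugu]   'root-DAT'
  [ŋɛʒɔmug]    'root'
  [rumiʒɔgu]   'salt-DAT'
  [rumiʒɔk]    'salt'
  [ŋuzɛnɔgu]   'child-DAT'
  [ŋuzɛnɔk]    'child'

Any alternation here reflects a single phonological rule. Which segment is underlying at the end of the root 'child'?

'child' shows [g] ~ [k] at the end of the stem ([ŋuzɛnɔgu] vs [ŋuzɛnɔk]).
Compare 'root', with invariant [g] in [ŋɛʒɔmugu] and [ŋɛʒɔmug]: an analysis with underlying /g/ and a rule producing [k] in isolation would wrongly predict alternation here too.
So /k/ is underlying, and a rule of intervocalic voicing — voiceless stops become voiced between vowels — gives [g].

/k/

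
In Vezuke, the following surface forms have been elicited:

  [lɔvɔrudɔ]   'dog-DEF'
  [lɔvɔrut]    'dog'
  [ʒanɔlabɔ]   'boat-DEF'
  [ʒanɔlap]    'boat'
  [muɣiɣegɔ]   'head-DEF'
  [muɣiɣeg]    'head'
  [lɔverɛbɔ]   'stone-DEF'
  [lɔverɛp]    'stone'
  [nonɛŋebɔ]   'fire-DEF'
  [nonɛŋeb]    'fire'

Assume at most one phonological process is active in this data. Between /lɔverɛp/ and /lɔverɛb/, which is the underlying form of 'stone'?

In [lɔverɛbɔ] and [lɔverɛp] the final segment of 'stone' alternates: [b] ~ [p].
The stem 'fire' ([nonɛŋebɔ], [nonɛŋeb]) shows [b] unchanged in both environments, so [b] cannot be basic with [p] derived in isolation.
So /p/ is underlying, and a rule of intervocalic voicing — voiceless stops become voiced between vowels — gives [b].

/lɔverɛp/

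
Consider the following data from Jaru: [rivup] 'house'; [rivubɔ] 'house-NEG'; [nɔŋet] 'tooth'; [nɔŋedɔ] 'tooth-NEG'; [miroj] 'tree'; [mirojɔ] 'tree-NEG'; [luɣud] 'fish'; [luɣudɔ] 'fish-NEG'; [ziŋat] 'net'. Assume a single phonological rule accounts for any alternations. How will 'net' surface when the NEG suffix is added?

[ziŋadɔ]

The root 'tooth' surfaces as [nɔŋet] and [nɔŋedɔ], with a stem-final [t] ~ [d] alternation.
If /d/ were underlying and a rule turned it into [t] in isolation, 'fish' would also alternate; but it has [d] in both [luɣud] and [luɣudɔ].
Therefore /t/ is basic and [d] is derived by intervocalic voicing (voiceless stops become voiced between vowels).
The one attested form of 'net', [ziŋat], shows underlying /ziŋat/. Applying the same rule between vowels gives [ziŋadɔ].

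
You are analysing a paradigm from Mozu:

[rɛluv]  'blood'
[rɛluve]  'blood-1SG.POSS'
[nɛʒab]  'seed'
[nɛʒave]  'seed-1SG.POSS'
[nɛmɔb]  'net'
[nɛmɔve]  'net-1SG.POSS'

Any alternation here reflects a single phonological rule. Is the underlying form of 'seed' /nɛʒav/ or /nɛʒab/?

'seed' shows [b] ~ [v] at the end of the stem ([nɛʒab] vs [nɛʒave]).
If /v/ were underlying and a rule turned it into [b] in isolation, 'blood' would also alternate; but it has [v] in both [rɛluv] and [rɛluve].
So /b/ is underlying, and a rule of intervocalic spirantization — voiced stops become fricatives between vowels — gives [v].

/nɛʒab/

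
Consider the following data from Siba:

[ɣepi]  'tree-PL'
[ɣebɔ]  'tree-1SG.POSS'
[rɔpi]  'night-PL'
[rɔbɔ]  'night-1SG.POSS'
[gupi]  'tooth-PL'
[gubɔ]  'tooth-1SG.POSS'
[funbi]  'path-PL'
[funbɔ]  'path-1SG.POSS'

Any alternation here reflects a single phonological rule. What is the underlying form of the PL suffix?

The PL suffix surfaces as [-bi] and [-pi], depending on the final segment of the stem.
The 1SG.POSS suffix, which begins with [b], is invariant after every stem; so [b] is not altered by any rule here.
The PL suffix is therefore /-pi/ underlyingly, with post-nasal voicing: voiceless stops become voiced after a nasal.

/-pi/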